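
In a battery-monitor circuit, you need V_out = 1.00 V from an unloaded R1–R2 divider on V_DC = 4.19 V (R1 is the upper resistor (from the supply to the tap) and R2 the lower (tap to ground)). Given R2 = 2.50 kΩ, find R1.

Required fraction k = V_out/V_DC = 0.2387.
So R1 = R2 · (V_DC/V_out − 1) = 2.50 × (4.19/1.00 − 1) = 2.50 × 3.190 = 7.975 kΩ.

R1 ≈ 7.98 kΩ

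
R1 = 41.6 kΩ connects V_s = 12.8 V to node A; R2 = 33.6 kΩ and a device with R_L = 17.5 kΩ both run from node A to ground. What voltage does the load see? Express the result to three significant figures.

V_out ≈ 2.77 V

R2 ‖ R_L = (33.6 × 17.5)/(33.6 + 17.5) = 11.51 kΩ.
Then V_out = V_s · R2'/(R1 + R2') = 12.8 × 11.51/53.11 = 2.773 V.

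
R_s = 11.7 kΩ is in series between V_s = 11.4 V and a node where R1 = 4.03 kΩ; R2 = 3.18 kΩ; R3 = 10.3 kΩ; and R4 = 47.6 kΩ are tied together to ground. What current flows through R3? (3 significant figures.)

I ≈ 0.123 mA

Equivalent of the parallel group: R_p = 1.469 kΩ.
V_A by voltage divider: V_A = 11.4 × 1.469/(11.7 + 1.469) = 1.272 V.
I(R3) = V_A / R3 = 1.272/10.3 = 0.1235 mA.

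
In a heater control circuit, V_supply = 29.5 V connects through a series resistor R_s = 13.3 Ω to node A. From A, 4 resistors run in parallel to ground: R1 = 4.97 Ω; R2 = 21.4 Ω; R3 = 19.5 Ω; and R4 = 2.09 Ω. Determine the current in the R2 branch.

Parallel bank: R_p = 1/(1/4.97 + 1/21.4 + 1/19.5 + 1/2.09) = 1.286 Ω.
V_A = 29.5 × 1.286/14.59 = 2.601 V.
I(R2) = V_A / R2 = 2.601/21.4 = 0.1215 A.

I ≈ 0.122 A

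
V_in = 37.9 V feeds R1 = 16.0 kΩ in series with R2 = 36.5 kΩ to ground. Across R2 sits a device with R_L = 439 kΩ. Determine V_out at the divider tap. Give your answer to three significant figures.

V_out ≈ 25.7 V

The load sits in parallel with R2, giving an effective lower resistance R2' = R2·R_L/(R2+R_L) = 33.70 kΩ.
Then V_out = V_in · R2'/(R1 + R2') = 37.9 × 33.70/49.70 = 25.70 V.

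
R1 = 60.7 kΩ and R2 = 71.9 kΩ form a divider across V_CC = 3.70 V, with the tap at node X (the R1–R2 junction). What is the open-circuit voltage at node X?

V_th is the unloaded tap voltage: V_CC · R2/(R1+R2) = 3.70 × 0.5422 = 2.006 V.

V_th ≈ 2.01 V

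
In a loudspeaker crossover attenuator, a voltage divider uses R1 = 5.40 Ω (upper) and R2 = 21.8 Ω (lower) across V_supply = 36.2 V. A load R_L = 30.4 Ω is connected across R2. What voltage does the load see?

First combine the lower leg with the load: R2 ‖ R_L = 12.70 Ω.
Voltage divider with the loaded lower leg: V_out = 36.2 × 12.70/(5.40 + 12.70) = 36.2 × 0.7016 = 25.40 V.
(Unloaded it would be 29.0 V; the load pulls it down.)

V_out ≈ 25.4 V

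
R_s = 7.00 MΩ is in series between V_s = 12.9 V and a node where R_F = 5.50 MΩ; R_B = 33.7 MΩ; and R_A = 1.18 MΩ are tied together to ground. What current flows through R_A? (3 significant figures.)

I ≈ 1.30 µA

Parallel bank: R_p = 1/(1/5.50 + 1/33.7 + 1/1.18) = 0.9443 MΩ.
Node voltage V_A = V_s · R_p/(R_s + R_p) = 12.9 × 0.1189 = 1.533 V.
Branch current I = V_A/R_A = 1.533/1.18 = 1.299 µA.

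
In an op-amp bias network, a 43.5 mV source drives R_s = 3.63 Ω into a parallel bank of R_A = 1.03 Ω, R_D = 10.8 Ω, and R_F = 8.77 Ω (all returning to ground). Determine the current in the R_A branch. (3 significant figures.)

Parallel bank: R_p = 1/(1/1.03 + 1/10.8 + 1/8.77) = 0.8493 Ω.
V_A = 43.5 × 0.8493/4.479 = 8.248 mV.
I(R_A) = V_A / R_A = 8.248/1.03 = 8.007 mA.

I ≈ 8.01 mA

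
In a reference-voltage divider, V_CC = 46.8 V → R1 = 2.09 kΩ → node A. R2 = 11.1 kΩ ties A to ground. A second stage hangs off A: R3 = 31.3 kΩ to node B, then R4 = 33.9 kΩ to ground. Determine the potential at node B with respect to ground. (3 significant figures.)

V_B ≈ 19.9 V

Node A sees R2 in parallel with the series input of stage 2, R3 + R4 = 65.20 kΩ.
Effective lower resistance at A: R2 ‖ 65.20 = 9.485 kΩ.
First divider: V_A = V_CC · 9.485/(2.09 + 9.485) = 38.35 V.
Stage 2 is unloaded, so V_B = V_A · R4/(R3+R4) = 38.35 × 33.9/65.20 = 19.94 V.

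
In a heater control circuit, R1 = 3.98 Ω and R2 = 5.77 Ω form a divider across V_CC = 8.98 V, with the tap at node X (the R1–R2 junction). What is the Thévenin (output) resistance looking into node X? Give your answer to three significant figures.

With V_CC suppressed (replaced by a short), R_th = R1 ‖ R2 = (3.980 × 5.77)/(3.980 + 5.77) = 2.355 Ω.

R_th ≈ 2.36 Ω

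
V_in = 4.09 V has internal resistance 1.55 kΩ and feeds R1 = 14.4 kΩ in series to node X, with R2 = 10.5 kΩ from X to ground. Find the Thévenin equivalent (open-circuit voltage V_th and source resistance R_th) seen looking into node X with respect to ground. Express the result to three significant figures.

R1' = 1.55 + 14.4 = 15.95 kΩ (source resistance + R1).
With X open, the divider is unloaded: V_th = 4.09 × 10.5/26.45 = 1.624 V.
With V_in suppressed (replaced by a short), R_th = R1' ‖ R2 = (15.95 × 10.5)/(15.95 + 10.5) = 6.332 kΩ.

V_th ≈ 1.62 V, R_th ≈ 6.33 kΩ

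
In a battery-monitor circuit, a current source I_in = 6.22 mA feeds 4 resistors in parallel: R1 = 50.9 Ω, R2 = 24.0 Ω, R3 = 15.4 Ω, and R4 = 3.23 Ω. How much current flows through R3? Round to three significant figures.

Total conductance ΣG = 1/50.9 + 1/24.0 + 1/15.4 + 1/3.23 = 0.4358 (units of 1/Ω).
By the current-divider rule, I = I_in · G_k/ΣG = 6.22 × 0.1490 = 0.9267 mA.

I ≈ 0.927 mA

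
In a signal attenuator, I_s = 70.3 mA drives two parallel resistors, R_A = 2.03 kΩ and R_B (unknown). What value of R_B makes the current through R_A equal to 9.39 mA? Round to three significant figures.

In a two-way split, I_A/I_s = R_B/(R_A + R_B).
9.39/70.3 = R_B/(R_A + R_B) → R_B = R_A · (0.1336)/(1 − 0.1336) = 2.03 × 0.1542 = 0.3129 kΩ.

R_B ≈ 0.313 kΩ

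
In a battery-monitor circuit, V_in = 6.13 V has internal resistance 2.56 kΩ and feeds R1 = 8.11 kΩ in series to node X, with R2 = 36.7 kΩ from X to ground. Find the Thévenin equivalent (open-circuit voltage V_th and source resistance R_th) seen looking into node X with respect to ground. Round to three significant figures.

V_th ≈ 4.75 V, R_th ≈ 8.27 kΩ

R1' = 2.56 + 8.11 = 10.67 kΩ (source resistance + R1).
With X open, the divider is unloaded: V_th = 6.13 × 36.7/47.37 = 4.749 V.
Zeroing V_in shorts the top of R1' to ground, so R_th = R1' ‖ R2 = 8.267 kΩ.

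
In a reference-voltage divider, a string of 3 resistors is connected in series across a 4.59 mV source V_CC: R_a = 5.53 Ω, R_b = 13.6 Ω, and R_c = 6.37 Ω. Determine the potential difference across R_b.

ΣR = 5.53 + 13.6 + 6.37 = 25.50 Ω.
Voltage divider: V = V_CC · (13.60 / 25.50) = 4.59 × 0.5333 = 2.448 mV.

V ≈ 2.45 mV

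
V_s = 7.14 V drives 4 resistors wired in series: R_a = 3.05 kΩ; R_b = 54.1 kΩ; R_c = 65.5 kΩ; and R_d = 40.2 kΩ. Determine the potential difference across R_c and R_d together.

V ≈ 4.63 V

Series total: ΣR = 3.05 + 54.1 + 65.5 + 40.2 = 162.8 kΩ.
R_{R_c..R_d} = 65.5 + 40.2 = 105.7 kΩ.
V = V_s · R/ΣR = 7.14 × 0.6491 = 4.634 V.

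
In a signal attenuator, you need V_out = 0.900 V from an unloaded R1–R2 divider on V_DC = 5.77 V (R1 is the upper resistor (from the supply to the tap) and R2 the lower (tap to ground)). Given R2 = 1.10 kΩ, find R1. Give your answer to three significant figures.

V_out/V_DC = R2/(R1+R2) = 0.1560.
So R1 = R2 · (V_DC/V_out − 1) = 1.10 × (5.77/0.900 − 1) = 1.10 × 5.411 = 5.952 kΩ.

R1 ≈ 5.95 kΩ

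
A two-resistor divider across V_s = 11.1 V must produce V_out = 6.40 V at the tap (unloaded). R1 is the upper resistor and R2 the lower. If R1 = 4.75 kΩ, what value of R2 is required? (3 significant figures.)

Required fraction k = V_out/V_s = 0.5766.
R2 = R1 · 0.5766/(1 − 0.5766) = 6.468 kΩ.

R2 ≈ 6.47 kΩ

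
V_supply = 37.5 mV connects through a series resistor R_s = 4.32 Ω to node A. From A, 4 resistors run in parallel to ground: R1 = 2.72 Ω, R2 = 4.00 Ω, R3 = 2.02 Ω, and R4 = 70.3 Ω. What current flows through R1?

Combine the parallel branches: R_p = (1/2.72 + 1/4.00 + 1/2.02 + 1/70.3)⁻¹ = 0.8874 Ω.
Node voltage V_A = V_supply · R_p/(R_s + R_p) = 37.5 × 0.1704 = 6.390 mV.
Branch current I = V_A/R1 = 6.390/2.72 = 2.349 mA.
(Equivalently: I_total = 7.201 mA, then current-divider fraction G_k/ΣG = 0.3262.)

I ≈ 2.35 mA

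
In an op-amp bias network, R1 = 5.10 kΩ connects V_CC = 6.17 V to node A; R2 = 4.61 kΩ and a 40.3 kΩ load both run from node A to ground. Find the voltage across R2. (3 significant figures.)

V_out ≈ 2.76 V

R2 ‖ R_L = (4.61 × 40.3)/(4.61 + 40.3) = 4.137 kΩ.
Now apply the divider: V_out = 6.17 × 0.4479 = 2.763 V.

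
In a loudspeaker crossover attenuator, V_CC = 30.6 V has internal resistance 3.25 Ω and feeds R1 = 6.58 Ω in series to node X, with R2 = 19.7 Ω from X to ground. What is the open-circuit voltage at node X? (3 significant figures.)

R1' = 3.25 + 6.58 = 9.830 Ω (source resistance + R1).
V_th is the unloaded tap voltage: V_CC · R2/(R1'+R2) = 30.6 × 0.6671 = 20.41 V.

V_th ≈ 20.4 V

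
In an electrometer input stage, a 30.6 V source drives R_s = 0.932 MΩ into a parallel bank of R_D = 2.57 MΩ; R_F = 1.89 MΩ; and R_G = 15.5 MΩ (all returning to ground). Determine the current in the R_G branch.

Parallel bank: R_p = 1/(1/2.57 + 1/1.89 + 1/15.5) = 1.018 MΩ.
V_A = 30.6 × 1.018/1.950 = 15.97 V.
I(R_G) = V_A / R_G = 15.97/15.5 = 1.030 µA.

I ≈ 1.03 µA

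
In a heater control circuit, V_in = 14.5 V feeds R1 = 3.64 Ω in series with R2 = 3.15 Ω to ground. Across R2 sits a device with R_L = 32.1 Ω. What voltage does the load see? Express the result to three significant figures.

First combine the lower leg with the load: R2 ‖ R_L = 2.869 Ω.
Now apply the divider: V_out = 14.5 × 0.4407 = 6.391 V.

V_out ≈ 6.39 V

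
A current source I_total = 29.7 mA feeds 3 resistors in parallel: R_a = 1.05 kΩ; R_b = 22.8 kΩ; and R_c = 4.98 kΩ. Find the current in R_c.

Conductances: ΣG = 1/1.05 + 1/22.8 + 1/4.98 = 1.197 (1/kΩ).
R_c takes the fraction G_k/ΣG = 0.2008/1.197 = 0.1677, so I = 29.7 × 0.1677 = 4.982 mA.

I ≈ 4.98 mA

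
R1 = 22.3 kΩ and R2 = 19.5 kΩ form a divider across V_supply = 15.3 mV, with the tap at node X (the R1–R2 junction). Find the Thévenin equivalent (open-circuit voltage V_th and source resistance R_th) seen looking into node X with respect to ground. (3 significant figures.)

V_th ≈ 7.14 mV, R_th ≈ 10.4 kΩ

Open-circuit (no load on X): V_th = V_supply · R2/(R1 + R2) = 15.3 × 19.5/(22.30 + 19.5) = 7.138 mV.
Zeroing V_supply shorts the top of R1 to ground, so R_th = R1 ‖ R2 = 10.40 kΩ.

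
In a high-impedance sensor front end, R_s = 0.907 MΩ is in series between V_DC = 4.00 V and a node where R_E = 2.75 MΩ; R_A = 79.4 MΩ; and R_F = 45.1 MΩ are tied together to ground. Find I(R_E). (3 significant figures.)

Parallel bank: R_p = 1/(1/2.75 + 1/79.4 + 1/45.1) = 2.510 MΩ.
V_A by voltage divider: V_A = 4.00 × 2.510/(0.907 + 2.510) = 2.938 V.
I(R_E) = V_A / R_E = 2.938/2.75 = 1.068 µA.
(Equivalently: I_total = 1.171 µA, then current-divider fraction G_k/ΣG = 0.9127.)

I ≈ 1.07 µA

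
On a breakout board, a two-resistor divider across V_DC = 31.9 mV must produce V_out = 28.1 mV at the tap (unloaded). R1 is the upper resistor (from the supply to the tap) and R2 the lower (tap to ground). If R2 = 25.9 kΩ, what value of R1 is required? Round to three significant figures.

R1 ≈ 3.50 kΩ

The divider ratio is R2/(R1+R2) = 28.1/31.9 = 0.8809.
Rearranging, R1 = R2·(1−k)/k = 25.9 × 0.1352 = 3.502 kΩ.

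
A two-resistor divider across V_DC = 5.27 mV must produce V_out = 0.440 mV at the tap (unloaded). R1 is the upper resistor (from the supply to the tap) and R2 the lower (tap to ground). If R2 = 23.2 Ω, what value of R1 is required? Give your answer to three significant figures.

R1 ≈ 255 Ω

The divider ratio is R2/(R1+R2) = 0.440/5.27 = 0.08349.
Rearranging, R1 = R2·(1−k)/k = 23.2 × 10.98 = 254.7 Ω.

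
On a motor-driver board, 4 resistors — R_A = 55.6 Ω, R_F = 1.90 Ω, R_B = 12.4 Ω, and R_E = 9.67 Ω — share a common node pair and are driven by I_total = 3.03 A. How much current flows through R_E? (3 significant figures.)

I ≈ 0.430 A

Total conductance ΣG = 1/55.6 + 1/1.90 + 1/12.4 + 1/9.67 = 0.7284 (units of 1/Ω).
R_E takes the fraction G_k/ΣG = 0.1034/0.7284 = 0.1420, so I = 3.03 × 0.1420 = 0.4302 A.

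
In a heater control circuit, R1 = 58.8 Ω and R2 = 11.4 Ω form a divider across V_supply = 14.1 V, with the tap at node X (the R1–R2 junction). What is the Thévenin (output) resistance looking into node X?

Looking into X with the source shorted: R_th = R1·R2/(R1+R2) = 58.80 × 11.4/70.20 = 9.549 Ω.

R_th ≈ 9.55 Ω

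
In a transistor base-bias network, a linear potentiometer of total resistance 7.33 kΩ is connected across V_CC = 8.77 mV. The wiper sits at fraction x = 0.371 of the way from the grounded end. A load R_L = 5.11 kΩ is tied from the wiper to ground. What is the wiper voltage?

The pot divides into 4.611 kΩ above the wiper and 2.719 kΩ below.
Lower segment in parallel with the load: 2.719 ‖ 5.11 = 1.775 kΩ.
V_out = 8.77 × 1.775/(4.611 + 1.775) = 2.438 mV.

V_out ≈ 2.44 mV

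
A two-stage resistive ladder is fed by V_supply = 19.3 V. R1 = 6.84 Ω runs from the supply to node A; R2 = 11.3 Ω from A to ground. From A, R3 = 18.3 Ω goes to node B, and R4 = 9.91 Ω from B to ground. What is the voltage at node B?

Node A sees R2 in parallel with the series input of stage 2, R3 + R4 = 28.21 Ω.
R2 ‖ (R3+R4) = 8.068 Ω.
First divider: V_A = V_supply · 8.068/(6.84 + 8.068) = 10.44 V.
Then the unloaded second divider: V_B = V_A × R4/(R3+R4) = 10.44 × 0.3513 = 3.669 V.

V_B ≈ 3.67 V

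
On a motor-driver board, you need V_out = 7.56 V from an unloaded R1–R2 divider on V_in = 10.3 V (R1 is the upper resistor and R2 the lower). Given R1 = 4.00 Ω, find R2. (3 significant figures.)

R2 ≈ 11.0 Ω

Required fraction k = V_out/V_in = 0.7340.
So R2 = R1 · V_out/(V_in − V_out) = 4.00 × 7.56/(10.3 − 7.56) = 4.00 × 2.759 = 11.04 Ω.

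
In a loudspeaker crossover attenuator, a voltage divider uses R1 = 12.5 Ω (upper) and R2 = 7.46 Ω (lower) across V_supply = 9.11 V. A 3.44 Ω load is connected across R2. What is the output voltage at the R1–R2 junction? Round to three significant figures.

V_out ≈ 1.44 V

The load sits in parallel with R2, giving an effective lower resistance R2' = R2·R_L/(R2+R_L) = 2.354 Ω.
Then V_out = V_supply · R2'/(R1 + R2') = 9.11 × 2.354/14.85 = 1.444 V.
(Unloaded it would be 3.40 V; the load pulls it down.)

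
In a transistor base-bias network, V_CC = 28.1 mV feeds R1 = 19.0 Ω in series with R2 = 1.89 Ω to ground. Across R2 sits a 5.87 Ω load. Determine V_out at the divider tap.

R2 ‖ R_L = (1.89 × 5.87)/(1.89 + 5.87) = 1.430 Ω.
Then V_out = V_CC · R2'/(R1 + R2') = 28.1 × 1.430/20.43 = 1.966 mV.

V_out ≈ 1.97 mV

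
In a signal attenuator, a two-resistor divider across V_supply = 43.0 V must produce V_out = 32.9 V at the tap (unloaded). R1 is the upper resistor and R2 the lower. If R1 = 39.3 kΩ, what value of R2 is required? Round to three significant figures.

Required fraction k = V_out/V_supply = 0.7651.
So R2 = R1 · V_out/(V_supply − V_out) = 39.3 × 32.9/(43.0 − 32.9) = 39.3 × 3.257 = 128.0 kΩ.

R2 ≈ 128 kΩ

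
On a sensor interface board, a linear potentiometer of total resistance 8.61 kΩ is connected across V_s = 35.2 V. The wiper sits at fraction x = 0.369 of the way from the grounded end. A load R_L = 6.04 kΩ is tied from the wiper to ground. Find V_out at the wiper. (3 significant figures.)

V_out ≈ 9.75 V

The pot divides into 5.433 kΩ above the wiper and 3.177 kΩ below.
(x·R_p) ‖ R_L = 2.082 kΩ.
Then V_out = V_s · 2.082/(5.433 + 2.082) = 9.752 V.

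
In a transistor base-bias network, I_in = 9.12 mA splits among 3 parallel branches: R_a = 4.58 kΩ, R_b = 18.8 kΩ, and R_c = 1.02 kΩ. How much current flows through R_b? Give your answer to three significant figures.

I ≈ 0.387 mA

Total conductance ΣG = 1/4.58 + 1/18.8 + 1/1.02 = 1.252 (units of 1/kΩ).
By the current-divider rule, I = I_in · G_k/ΣG = 9.12 × 0.04249 = 0.3875 mA.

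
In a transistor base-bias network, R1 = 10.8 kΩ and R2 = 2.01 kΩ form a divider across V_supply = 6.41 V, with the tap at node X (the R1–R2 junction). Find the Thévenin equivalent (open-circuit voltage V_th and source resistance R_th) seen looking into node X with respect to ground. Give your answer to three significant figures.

Open-circuit (no load on X): V_th = V_supply · R2/(R1 + R2) = 6.41 × 2.01/(10.80 + 2.01) = 1.006 V.
With V_supply suppressed (replaced by a short), R_th = R1 ‖ R2 = (10.80 × 2.01)/(10.80 + 2.01) = 1.695 kΩ.

V_th ≈ 1.01 V, R_th ≈ 1.69 kΩ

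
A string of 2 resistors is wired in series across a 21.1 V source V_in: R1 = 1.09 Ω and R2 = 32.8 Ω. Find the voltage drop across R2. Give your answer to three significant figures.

V ≈ 20.4 V

ΣR = 1.09 + 32.8 = 33.89 Ω.
By the voltage-divider rule, V = 21.1 × 32.80/33.89 = 20.42 V.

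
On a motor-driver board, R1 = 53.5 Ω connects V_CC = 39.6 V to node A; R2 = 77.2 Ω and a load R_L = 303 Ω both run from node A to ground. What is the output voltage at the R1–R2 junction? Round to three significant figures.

R2 ‖ R_L = (77.2 × 303)/(77.2 + 303) = 61.52 Ω.
Now apply the divider: V_out = 39.6 × 0.5349 = 21.18 V.

V_out ≈ 21.2 V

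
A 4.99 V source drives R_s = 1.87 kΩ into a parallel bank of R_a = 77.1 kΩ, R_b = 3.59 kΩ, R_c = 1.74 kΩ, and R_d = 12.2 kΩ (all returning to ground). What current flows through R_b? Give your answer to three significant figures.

I ≈ 0.501 mA

Combine the parallel branches: R_p = (1/77.1 + 1/3.59 + 1/1.74 + 1/12.2)⁻¹ = 1.055 kΩ.
Node voltage V_A = V_in · R_p/(R_s + R_p) = 4.99 × 0.3606 = 1.799 V.
Branch current I = V_A/R_b = 1.799/3.59 = 0.5012 mA.
(Check via current divider: I_total = 1.706 mA; share G_k/ΣG = 0.2938 → same result.)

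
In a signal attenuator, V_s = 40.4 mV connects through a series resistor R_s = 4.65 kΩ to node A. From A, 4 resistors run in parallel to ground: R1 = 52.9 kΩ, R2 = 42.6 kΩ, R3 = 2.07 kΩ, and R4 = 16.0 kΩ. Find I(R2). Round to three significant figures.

I ≈ 0.254 µA

Equivalent of the parallel group: R_p = 1.701 kΩ.
Node voltage V_A = V_s · R_p/(R_s + R_p) = 40.4 × 0.2678 = 10.82 mV.
I(R2) = V_A / R2 = 10.82/42.6 = 0.2540 µA.
(Equivalently: I_total = 6.361 µA, then current-divider fraction G_k/ΣG = 0.03992.)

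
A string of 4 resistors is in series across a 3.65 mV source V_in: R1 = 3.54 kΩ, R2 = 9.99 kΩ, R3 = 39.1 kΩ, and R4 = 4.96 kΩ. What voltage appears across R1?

V ≈ 0.224 mV

Series total: ΣR = 3.54 + 9.99 + 39.1 + 4.96 = 57.59 kΩ.
V = V_in · R/ΣR = 3.65 × 0.06147 = 0.2244 mV.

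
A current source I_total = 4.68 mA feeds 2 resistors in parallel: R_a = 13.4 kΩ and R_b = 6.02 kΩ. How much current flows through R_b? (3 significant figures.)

I ≈ 3.23 mA

For two parallel branches, I_k = I_total · (other R)/(sum of R).
So I = 4.68 × 13.4/19.42 = 3.229 mA.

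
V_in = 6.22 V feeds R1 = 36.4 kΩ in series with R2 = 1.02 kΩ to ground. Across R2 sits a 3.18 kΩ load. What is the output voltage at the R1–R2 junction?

R2 ‖ R_L = (1.02 × 3.18)/(1.02 + 3.18) = 0.7723 kΩ.
Now apply the divider: V_out = 6.22 × 0.02078 = 0.1292 V.
(Unloaded it would be 0.170 V; the load pulls it down.)

V_out ≈ 0.129 V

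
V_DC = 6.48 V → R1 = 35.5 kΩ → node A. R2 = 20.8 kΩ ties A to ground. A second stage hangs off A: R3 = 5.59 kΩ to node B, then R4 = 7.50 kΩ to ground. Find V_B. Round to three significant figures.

V_B ≈ 0.685 V

Looking into the second stage from A: R3 + R4 = 13.09 kΩ appears in parallel with R2.
Effective lower resistance at A: R2 ‖ 13.09 = 8.034 kΩ.
V_A = 6.48 × 8.034/(35.5 + 8.034) = 1.196 V.
Then the unloaded second divider: V_B = V_A × R4/(R3+R4) = 1.196 × 0.5730 = 0.6852 V.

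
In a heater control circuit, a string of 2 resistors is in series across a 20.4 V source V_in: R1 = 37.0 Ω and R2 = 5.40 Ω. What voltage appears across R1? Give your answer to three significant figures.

ΣR = 37.0 + 5.40 = 42.40 Ω.
V = V_in · R/ΣR = 20.4 × 0.8726 = 17.80 V.

V ≈ 17.8 V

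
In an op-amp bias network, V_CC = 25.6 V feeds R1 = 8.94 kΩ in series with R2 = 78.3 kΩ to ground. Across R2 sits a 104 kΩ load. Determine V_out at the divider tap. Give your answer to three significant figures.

R2 ‖ R_L = (78.3 × 104)/(78.3 + 104) = 44.67 kΩ.
Then V_out = V_CC · R2'/(R1 + R2') = 25.6 × 44.67/53.61 = 21.33 V.

V_out ≈ 21.3 V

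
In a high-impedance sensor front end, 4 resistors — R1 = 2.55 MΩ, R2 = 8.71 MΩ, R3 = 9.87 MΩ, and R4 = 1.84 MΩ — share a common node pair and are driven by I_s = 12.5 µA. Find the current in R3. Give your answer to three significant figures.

Conductances: ΣG = 1/2.55 + 1/8.71 + 1/9.87 + 1/1.84 = 1.152 (1/MΩ).
Current divider: I(R3) = I_s · G_k/ΣG = 12.5 × (0.1013/1.152) = 12.5 × 0.08797 = 1.100 µA.

I ≈ 1.10 µA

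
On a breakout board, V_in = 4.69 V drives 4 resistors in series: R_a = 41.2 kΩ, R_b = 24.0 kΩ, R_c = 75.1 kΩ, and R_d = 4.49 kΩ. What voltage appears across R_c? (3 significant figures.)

ΣR = 41.2 + 24.0 + 75.1 + 4.49 = 144.8 kΩ.
By the voltage-divider rule, V = 4.69 × 75.10/144.8 = 2.433 V.

V ≈ 2.43 V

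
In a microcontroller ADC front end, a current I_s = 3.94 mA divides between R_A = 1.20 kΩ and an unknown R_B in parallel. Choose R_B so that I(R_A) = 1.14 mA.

R_B ≈ 0.489 kΩ

In a two-way split, I_A/I_s = R_B/(R_A + R_B).
With f = 0.2893, R_B = R_A · f/(1−f) = 1.20 × 0.4071 = 0.4886 kΩ.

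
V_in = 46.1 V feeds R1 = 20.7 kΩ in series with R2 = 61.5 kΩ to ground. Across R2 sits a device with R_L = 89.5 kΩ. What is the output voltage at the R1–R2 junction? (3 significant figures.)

V_out ≈ 29.4 V

The load sits in parallel with R2, giving an effective lower resistance R2' = R2·R_L/(R2+R_L) = 36.45 kΩ.
Voltage divider with the loaded lower leg: V_out = 46.1 × 36.45/(20.7 + 36.45) = 46.1 × 0.6378 = 29.40 V.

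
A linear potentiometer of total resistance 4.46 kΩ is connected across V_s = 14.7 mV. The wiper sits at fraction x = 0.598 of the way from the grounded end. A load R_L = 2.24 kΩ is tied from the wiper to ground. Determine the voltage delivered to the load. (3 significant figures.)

Split the track: R_lower = x·R_p = 2.667 kΩ, R_upper = (1−x)·R_p = 1.793 kΩ.
R_L loads the lower segment: effective lower R = 1.217 kΩ.
Then V_out = V_s · 1.217/(1.793 + 1.217) = 5.945 mV.

V_out ≈ 5.95 mV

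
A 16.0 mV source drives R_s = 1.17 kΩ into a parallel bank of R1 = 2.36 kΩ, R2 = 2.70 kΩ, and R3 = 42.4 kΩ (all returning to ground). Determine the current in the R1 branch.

Parallel bank: R_p = 1/(1/2.36 + 1/2.70 + 1/42.4) = 1.223 kΩ.
V_A = 16.0 × 1.223/2.393 = 8.177 mV.
Branch current I = V_A/R1 = 8.177/2.36 = 3.465 µA.

I ≈ 3.46 µA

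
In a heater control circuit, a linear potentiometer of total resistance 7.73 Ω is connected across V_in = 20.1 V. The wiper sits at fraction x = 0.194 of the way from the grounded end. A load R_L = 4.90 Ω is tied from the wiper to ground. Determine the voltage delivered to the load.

V_out ≈ 3.13 V

The pot divides into 6.230 Ω above the wiper and 1.500 Ω below.
R_L loads the lower segment: effective lower R = 1.148 Ω.
Loaded-divider output: V_out = 20.1 × 0.1556 = 3.128 V.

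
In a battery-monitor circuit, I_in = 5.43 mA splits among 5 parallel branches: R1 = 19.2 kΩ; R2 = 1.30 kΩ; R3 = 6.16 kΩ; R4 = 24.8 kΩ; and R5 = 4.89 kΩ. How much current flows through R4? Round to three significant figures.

Conductances: ΣG = 1/19.2 + 1/1.30 + 1/6.16 + 1/24.8 + 1/4.89 = 1.228 (1/kΩ).
R4 takes the fraction G_k/ΣG = 0.04032/1.228 = 0.03282, so I = 5.43 × 0.03282 = 0.1782 mA.

I ≈ 0.178 mA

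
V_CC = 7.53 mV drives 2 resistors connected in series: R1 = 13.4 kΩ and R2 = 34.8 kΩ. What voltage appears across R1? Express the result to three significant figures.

V ≈ 2.09 mV

ΣR = 13.4 + 34.8 = 48.20 kΩ.
By the voltage-divider rule, V = 7.53 × 13.40/48.20 = 2.093 mV.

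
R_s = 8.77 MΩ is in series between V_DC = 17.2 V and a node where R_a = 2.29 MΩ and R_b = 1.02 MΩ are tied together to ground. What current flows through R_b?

I ≈ 1.26 µA

Equivalent of the parallel group: R_p = 0.7057 MΩ.
V_A by voltage divider: V_A = 17.2 × 0.7057/(8.77 + 0.7057) = 1.281 V.
Branch current I = V_A/R_b = 1.281/1.02 = 1.256 µA.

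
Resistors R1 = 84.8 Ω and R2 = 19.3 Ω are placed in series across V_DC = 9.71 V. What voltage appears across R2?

V ≈ 1.80 V

ΣR = 84.8 + 19.3 = 104.1 Ω.
By the voltage-divider rule, V = 9.71 × 19.30/104.1 = 1.800 V.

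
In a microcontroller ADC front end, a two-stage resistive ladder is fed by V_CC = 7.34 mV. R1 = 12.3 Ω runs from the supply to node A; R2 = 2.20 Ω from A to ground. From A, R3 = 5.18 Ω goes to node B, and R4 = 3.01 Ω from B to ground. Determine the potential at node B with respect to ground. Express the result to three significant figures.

V_B ≈ 0.333 mV

Looking into the second stage from A: R3 + R4 = 8.190 Ω appears in parallel with R2.
R2 ‖ (R3+R4) = 1.734 Ω.
First divider: V_A = V_CC · 1.734/(12.3 + 1.734) = 0.9070 mV.
V_B = V_A × 0.3675 = 0.3333 mV.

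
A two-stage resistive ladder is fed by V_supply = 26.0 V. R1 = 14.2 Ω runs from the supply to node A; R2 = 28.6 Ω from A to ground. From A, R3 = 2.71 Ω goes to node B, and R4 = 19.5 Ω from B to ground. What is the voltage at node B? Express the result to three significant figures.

The second stage (R3 + R4 = 22.21 Ω) loads node A in parallel with R2.
Effective lower resistance at A: R2 ‖ 22.21 = 12.50 Ω.
First divider: V_A = V_supply · 12.50/(14.2 + 12.50) = 12.17 V.
Stage 2 is unloaded, so V_B = V_A · R4/(R3+R4) = 12.17 × 19.5/22.21 = 10.69 V.

V_B ≈ 10.7 V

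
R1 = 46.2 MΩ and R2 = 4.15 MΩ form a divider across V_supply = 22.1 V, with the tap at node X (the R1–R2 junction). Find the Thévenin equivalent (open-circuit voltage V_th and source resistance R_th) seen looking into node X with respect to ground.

V_th ≈ 1.82 V, R_th ≈ 3.81 MΩ

V_th is the unloaded tap voltage: V_supply · R2/(R1+R2) = 22.1 × 0.08242 = 1.822 V.
With V_supply suppressed (replaced by a short), R_th = R1 ‖ R2 = (46.20 × 4.15)/(46.20 + 4.15) = 3.808 MΩ.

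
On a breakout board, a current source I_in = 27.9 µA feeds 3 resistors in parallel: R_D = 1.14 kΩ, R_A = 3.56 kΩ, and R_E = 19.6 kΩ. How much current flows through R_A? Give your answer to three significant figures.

ΣG = 1/1.14 + 1/3.56 + 1/19.6 = 1.209.
Current divider: I(R_A) = I_in · G_k/ΣG = 27.9 × (0.2809/1.209) = 27.9 × 0.2323 = 6.482 µA.

I ≈ 6.48 µA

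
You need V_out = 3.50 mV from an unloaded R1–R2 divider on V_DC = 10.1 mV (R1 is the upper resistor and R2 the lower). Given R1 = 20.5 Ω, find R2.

The divider ratio is R2/(R1+R2) = 3.50/10.1 = 0.3465.
R2 = R1 · 0.3465/(1 − 0.3465) = 10.87 Ω.

R2 ≈ 10.9 Ω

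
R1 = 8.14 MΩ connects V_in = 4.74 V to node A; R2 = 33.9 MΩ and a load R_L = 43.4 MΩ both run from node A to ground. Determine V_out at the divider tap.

First combine the lower leg with the load: R2 ‖ R_L = 19.03 MΩ.
Now apply the divider: V_out = 4.74 × 0.7004 = 3.320 V.
(Unloaded it would be 3.82 V; the load pulls it down.)

V_out ≈ 3.32 V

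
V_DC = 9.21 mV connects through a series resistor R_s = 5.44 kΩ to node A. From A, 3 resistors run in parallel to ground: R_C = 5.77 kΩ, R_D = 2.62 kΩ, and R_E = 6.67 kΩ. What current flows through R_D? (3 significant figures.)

Parallel bank: R_p = 1/(1/5.77 + 1/2.62 + 1/6.67) = 1.419 kΩ.
V_A = 9.21 × 1.419/6.859 = 1.905 mV.
Branch current I = V_A/R_D = 1.905/2.62 = 0.7271 µA.

I ≈ 0.727 µA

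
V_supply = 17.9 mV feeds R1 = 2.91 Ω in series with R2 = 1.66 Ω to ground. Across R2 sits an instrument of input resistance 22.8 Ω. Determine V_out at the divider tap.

V_out ≈ 6.21 mV

First combine the lower leg with the load: R2 ‖ R_L = 1.547 Ω.
Then V_out = V_supply · R2'/(R1 + R2') = 17.9 × 1.547/4.457 = 6.214 mV.
(Unloaded it would be 6.50 mV; the load pulls it down.)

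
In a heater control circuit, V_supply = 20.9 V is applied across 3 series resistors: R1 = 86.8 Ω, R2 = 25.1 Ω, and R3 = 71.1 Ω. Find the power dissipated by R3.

P ≈ 0.927 W

Series current I = V_supply/ΣR = 20.9/183.0 = 0.1142 A.
V(R3) = I·R = 8.120 V; P = V·I = 8.120 × 0.1142 = 0.9274 W.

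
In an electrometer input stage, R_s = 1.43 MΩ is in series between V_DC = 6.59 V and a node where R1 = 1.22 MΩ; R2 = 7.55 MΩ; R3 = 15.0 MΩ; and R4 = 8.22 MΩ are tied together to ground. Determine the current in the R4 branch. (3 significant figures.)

I ≈ 0.305 µA

Parallel bank: R_p = 1/(1/1.22 + 1/7.55 + 1/15.0 + 1/8.22) = 0.8769 MΩ.
V_A = 6.59 × 0.8769/2.307 = 2.505 V.
Branch current I = V_A/R4 = 2.505/8.22 = 0.3047 µA.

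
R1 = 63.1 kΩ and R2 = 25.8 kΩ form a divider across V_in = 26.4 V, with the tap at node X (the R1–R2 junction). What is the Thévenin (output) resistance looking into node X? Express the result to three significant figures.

R_th ≈ 18.3 kΩ

With V_in suppressed (replaced by a short), R_th = R1 ‖ R2 = (63.10 × 25.8)/(63.10 + 25.8) = 18.31 kΩ.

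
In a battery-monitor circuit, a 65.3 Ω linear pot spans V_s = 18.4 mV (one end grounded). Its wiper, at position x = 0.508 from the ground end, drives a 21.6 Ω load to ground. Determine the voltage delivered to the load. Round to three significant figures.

V_out ≈ 5.32 mV

Split the track: R_lower = x·R_p = 33.17 Ω, R_upper = (1−x)·R_p = 32.13 Ω.
Lower segment in parallel with the load: 33.17 ‖ 21.6 = 13.08 Ω.
V_out = 18.4 × 13.08/(32.13 + 13.08) = 5.324 mV.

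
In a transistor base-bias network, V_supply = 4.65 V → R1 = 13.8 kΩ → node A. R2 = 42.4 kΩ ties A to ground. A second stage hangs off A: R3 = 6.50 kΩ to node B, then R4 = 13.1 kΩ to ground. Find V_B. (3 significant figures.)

Node A sees R2 in parallel with the series input of stage 2, R3 + R4 = 19.60 kΩ.
R2 ‖ (R3+R4) = 13.40 kΩ.
V_A = 4.65 × 13.40/(13.8 + 13.40) = 2.291 V.
Stage 2 is unloaded, so V_B = V_A · R4/(R3+R4) = 2.291 × 13.1/19.60 = 1.531 V.

V_B ≈ 1.53 V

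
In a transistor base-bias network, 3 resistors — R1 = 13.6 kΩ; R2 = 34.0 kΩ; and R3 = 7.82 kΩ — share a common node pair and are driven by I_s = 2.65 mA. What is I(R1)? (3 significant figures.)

Total conductance ΣG = 1/13.6 + 1/34.0 + 1/7.82 = 0.2308 (units of 1/kΩ).
Current divider: I(R1) = I_s · G_k/ΣG = 2.65 × (0.07353/0.2308) = 2.65 × 0.3186 = 0.8442 mA.

I ≈ 0.844 mA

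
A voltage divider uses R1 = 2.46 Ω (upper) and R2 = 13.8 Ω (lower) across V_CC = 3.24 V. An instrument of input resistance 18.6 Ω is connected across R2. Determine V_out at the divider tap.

V_out ≈ 2.47 V

The load sits in parallel with R2, giving an effective lower resistance R2' = R2·R_L/(R2+R_L) = 7.922 Ω.
Then V_out = V_CC · R2'/(R1 + R2') = 3.24 × 7.922/10.38 = 2.472 V.
(Unloaded it would be 2.75 V; the load pulls it down.)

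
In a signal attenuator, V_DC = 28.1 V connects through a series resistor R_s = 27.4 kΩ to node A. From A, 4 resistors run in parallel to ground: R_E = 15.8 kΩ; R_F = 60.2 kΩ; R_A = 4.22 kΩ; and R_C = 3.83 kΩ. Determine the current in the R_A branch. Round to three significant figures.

I ≈ 0.396 mA

Combine the parallel branches: R_p = (1/15.8 + 1/60.2 + 1/4.22 + 1/3.83)⁻¹ = 1.730 kΩ.
V_A = 28.1 × 1.730/29.13 = 1.669 V.
I(R_A) = V_A / R_A = 1.669/4.22 = 0.3955 mA.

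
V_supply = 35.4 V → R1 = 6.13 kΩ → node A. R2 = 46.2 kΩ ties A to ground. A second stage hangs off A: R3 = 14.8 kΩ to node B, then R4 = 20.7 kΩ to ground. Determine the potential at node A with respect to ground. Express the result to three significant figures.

The second stage (R3 + R4 = 35.50 kΩ) loads node A in parallel with R2.
R2 ‖ (R3+R4) = 20.07 kΩ.
So V_A = 35.4 × 0.7661 = 27.12 V.

V_A ≈ 27.1 V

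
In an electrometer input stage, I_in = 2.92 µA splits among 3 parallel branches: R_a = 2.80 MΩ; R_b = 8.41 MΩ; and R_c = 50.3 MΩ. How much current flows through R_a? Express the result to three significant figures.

Total conductance ΣG = 1/2.80 + 1/8.41 + 1/50.3 = 0.4959 (units of 1/MΩ).
Current divider: I(R_a) = I_in · G_k/ΣG = 2.92 × (0.3571/0.4959) = 2.92 × 0.7201 = 2.103 µA.

I ≈ 2.10 µA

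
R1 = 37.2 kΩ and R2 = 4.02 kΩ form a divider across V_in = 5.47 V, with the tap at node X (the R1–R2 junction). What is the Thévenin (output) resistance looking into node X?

Looking into X with the source shorted: R_th = R1·R2/(R1+R2) = 37.20 × 4.02/41.22 = 3.628 kΩ.

R_th ≈ 3.63 kΩ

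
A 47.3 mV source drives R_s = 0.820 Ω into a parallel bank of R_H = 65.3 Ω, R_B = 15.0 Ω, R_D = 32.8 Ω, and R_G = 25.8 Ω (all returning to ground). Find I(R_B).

Parallel bank: R_p = 1/(1/65.3 + 1/15.0 + 1/32.8 + 1/25.8) = 6.613 Ω.
V_A by voltage divider: V_A = 47.3 × 6.613/(0.820 + 6.613) = 42.08 mV.
I(R_B) = V_A / R_B = 42.08/15.0 = 2.805 mA.
(Check via current divider: I_total = 6.364 mA; share G_k/ΣG = 0.4408 → same result.)

I ≈ 2.81 mA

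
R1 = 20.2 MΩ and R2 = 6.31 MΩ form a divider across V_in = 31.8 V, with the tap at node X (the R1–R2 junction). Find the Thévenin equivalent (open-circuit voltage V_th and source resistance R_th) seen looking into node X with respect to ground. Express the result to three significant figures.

V_th ≈ 7.57 V, R_th ≈ 4.81 MΩ

V_th is the unloaded tap voltage: V_in · R2/(R1+R2) = 31.8 × 0.2380 = 7.569 V.
Looking into X with the source shorted: R_th = R1·R2/(R1+R2) = 20.20 × 6.31/26.51 = 4.808 MΩ.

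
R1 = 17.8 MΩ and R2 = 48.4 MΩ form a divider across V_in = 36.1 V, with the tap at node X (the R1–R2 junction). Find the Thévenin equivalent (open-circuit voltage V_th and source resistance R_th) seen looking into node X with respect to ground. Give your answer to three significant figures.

V_th is the unloaded tap voltage: V_in · R2/(R1+R2) = 36.1 × 0.7311 = 26.39 V.
With V_in suppressed (replaced by a short), R_th = R1 ‖ R2 = (17.80 × 48.4)/(17.80 + 48.4) = 13.01 MΩ.

V_th ≈ 26.4 V, R_th ≈ 13.0 MΩ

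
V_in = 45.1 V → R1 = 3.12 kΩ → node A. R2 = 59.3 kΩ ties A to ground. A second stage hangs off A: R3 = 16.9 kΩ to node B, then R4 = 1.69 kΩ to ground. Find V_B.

V_B ≈ 3.36 V

Node A sees R2 in parallel with the series input of stage 2, R3 + R4 = 18.59 kΩ.
Effective lower resistance at A: R2 ‖ 18.59 = 14.15 kΩ.
So V_A = 45.1 × 0.8194 = 36.95 V.
Stage 2 is unloaded, so V_B = V_A · R4/(R3+R4) = 36.95 × 1.69/18.59 = 3.359 V.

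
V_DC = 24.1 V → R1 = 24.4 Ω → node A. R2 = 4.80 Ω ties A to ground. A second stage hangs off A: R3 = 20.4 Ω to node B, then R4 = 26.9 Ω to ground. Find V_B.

The second stage (R3 + R4 = 47.30 Ω) loads node A in parallel with R2.
Effective lower resistance at A: R2 ‖ 47.30 = 4.358 Ω.
First divider: V_A = V_DC · 4.358/(24.4 + 4.358) = 3.652 V.
V_B = V_A × 0.5687 = 2.077 V.

V_B ≈ 2.08 V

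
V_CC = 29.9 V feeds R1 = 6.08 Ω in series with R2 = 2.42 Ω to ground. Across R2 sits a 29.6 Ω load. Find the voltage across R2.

R2 ‖ R_L = (2.42 × 29.6)/(2.42 + 29.6) = 2.237 Ω.
Then V_out = V_CC · R2'/(R1 + R2') = 29.9 × 2.237/8.317 = 8.042 V.

V_out ≈ 8.04 V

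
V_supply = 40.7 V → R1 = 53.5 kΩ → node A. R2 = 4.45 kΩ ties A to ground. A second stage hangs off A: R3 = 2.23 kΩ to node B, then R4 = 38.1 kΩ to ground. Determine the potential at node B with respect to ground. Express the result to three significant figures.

Looking into the second stage from A: R3 + R4 = 40.33 kΩ appears in parallel with R2.
R2 ‖ (R3+R4) = 4.008 kΩ.
First divider: V_A = V_supply · 4.008/(53.5 + 4.008) = 2.836 V.
V_B = V_A × 0.9447 = 2.680 V.

V_B ≈ 2.68 V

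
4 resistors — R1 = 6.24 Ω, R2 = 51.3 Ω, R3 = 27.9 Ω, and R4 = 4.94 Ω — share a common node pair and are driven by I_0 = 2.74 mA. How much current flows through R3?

I ≈ 0.235 mA

Conductances: ΣG = 1/6.24 + 1/51.3 + 1/27.9 + 1/4.94 = 0.4180 (1/Ω).
R3 takes the fraction G_k/ΣG = 0.03584/0.4180 = 0.08574, so I = 2.74 × 0.08574 = 0.2349 mA.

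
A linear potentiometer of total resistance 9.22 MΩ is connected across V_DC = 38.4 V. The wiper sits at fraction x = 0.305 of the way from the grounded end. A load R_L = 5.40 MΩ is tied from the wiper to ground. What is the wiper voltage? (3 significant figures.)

V_out ≈ 8.60 V

The pot divides into 6.408 MΩ above the wiper and 2.812 MΩ below.
R_L loads the lower segment: effective lower R = 1.849 MΩ.
Loaded-divider output: V_out = 38.4 × 0.2239 = 8.600 V.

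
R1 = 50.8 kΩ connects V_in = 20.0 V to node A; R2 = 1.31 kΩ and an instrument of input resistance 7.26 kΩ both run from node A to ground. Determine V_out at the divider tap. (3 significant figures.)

V_out ≈ 0.428 V

The load sits in parallel with R2, giving an effective lower resistance R2' = R2·R_L/(R2+R_L) = 1.110 kΩ.
Voltage divider with the loaded lower leg: V_out = 20.0 × 1.110/(50.8 + 1.110) = 20.0 × 0.02138 = 0.4276 V.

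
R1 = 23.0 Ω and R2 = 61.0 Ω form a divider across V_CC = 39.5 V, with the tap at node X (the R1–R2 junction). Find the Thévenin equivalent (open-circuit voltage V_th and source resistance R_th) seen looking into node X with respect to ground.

With X open, the divider is unloaded: V_th = 39.5 × 61.0/84.00 = 28.68 V.
Looking into X with the source shorted: R_th = R1·R2/(R1+R2) = 23.00 × 61.0/84.00 = 16.70 Ω.

V_th ≈ 28.7 V, R_th ≈ 16.7 Ω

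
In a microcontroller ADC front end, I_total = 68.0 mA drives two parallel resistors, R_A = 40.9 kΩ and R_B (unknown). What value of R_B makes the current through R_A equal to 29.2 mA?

R_B ≈ 30.8 kΩ

In a two-way split, I_A/I_total = R_B/(R_A + R_B).
29.2/68.0 = R_B/(R_A + R_B) → R_B = R_A · (0.4294)/(1 − 0.4294) = 40.9 × 0.7526 = 30.78 kΩ.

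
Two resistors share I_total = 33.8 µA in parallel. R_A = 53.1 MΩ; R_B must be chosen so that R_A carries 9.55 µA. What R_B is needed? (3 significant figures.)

In a two-way split, I_A/I_total = R_B/(R_A + R_B).
With f = 0.2825, R_B = R_A · f/(1−f) = 53.1 × 0.3938 = 20.91 MΩ.

R_B ≈ 20.9 MΩ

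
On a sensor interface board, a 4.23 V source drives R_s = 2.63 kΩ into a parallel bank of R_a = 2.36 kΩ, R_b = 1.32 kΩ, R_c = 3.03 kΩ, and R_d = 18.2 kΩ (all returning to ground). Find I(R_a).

I ≈ 0.350 mA

Parallel bank: R_p = 1/(1/2.36 + 1/1.32 + 1/3.03 + 1/18.2) = 0.6385 kΩ.
Node voltage V_A = V_in · R_p/(R_s + R_p) = 4.23 × 0.1953 = 0.8263 V.
I(R_a) = V_A / R_a = 0.8263/2.36 = 0.3501 mA.
(Equivalently: I_total = 1.294 mA, then current-divider fraction G_k/ΣG = 0.2705.)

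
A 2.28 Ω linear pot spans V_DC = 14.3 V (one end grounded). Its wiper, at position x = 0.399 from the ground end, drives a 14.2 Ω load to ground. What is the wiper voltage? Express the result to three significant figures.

V_out ≈ 5.49 V

Split the track: R_lower = x·R_p = 0.9097 Ω, R_upper = (1−x)·R_p = 1.370 Ω.
(x·R_p) ‖ R_L = 0.8549 Ω.
V_out = 14.3 × 0.8549/(1.370 + 0.8549) = 5.494 V.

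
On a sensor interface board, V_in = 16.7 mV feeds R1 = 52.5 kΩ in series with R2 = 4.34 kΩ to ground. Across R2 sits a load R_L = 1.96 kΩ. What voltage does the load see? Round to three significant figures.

The load sits in parallel with R2, giving an effective lower resistance R2' = R2·R_L/(R2+R_L) = 1.350 kΩ.
Voltage divider with the loaded lower leg: V_out = 16.7 × 1.350/(52.5 + 1.350) = 16.7 × 0.02507 = 0.4187 mV.
(Unloaded it would be 1.28 mV; the load pulls it down.)

V_out ≈ 0.419 mV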